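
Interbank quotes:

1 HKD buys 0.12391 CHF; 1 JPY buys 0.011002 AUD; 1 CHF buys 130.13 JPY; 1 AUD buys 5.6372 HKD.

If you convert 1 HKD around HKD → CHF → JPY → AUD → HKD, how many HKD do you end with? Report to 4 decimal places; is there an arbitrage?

Around HKD → CHF → JPY → AUD → HKD: 1 × 0.12391 × 130.13 × 0.011002 × 5.6372 = 1.000043
Product ≈ 1 (deviation 0.004%, within rounding noise).

1.0000 (no arbitrage)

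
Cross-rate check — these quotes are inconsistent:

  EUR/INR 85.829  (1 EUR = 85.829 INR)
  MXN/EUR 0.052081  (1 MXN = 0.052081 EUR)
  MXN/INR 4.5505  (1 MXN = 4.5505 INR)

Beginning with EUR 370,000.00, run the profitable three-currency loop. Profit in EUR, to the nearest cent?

Profitable loop is EUR → MXN → INR → EUR:
EUR 370,000.00 ÷ 0.052081 = MXN 7,104,318.27
MXN 7,104,318.27 × 4.5505 = INR 32,328,200.30
INR 32,328,200.30 ÷ 85.829 = EUR 376,658.24
Profit = EUR 376,658.24 − EUR 370,000.00

Profit: EUR 6,658.24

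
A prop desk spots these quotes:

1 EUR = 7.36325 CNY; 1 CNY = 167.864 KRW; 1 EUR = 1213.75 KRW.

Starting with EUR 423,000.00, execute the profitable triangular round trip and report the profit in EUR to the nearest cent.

Profitable loop is EUR → CNY → KRW → EUR:
EUR 423,000.00 × 7.36325 = CNY 3,114,654.75
CNY 3,114,654.75 × 167.864 = KRW 522,838,405
KRW 522,838,405 ÷ 1213.75 = EUR 430,762.85
Profit = EUR 430,762.85 − EUR 423,000.00

Profit: EUR 7,762.85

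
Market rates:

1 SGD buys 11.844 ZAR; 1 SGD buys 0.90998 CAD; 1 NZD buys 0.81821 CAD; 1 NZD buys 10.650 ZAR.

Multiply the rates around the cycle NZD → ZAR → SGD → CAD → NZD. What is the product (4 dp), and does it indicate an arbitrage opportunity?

Around NZD → ZAR → SGD → CAD → NZD: 1 × 10.650 ÷ 11.844 × 0.90998 ÷ 0.81821 = 1.000042
Product ≈ 1 (deviation 0.004%, within rounding noise).

1.0000 (no arbitrage)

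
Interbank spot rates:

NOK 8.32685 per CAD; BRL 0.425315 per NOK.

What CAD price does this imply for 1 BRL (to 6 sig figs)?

BRL/CAD = 0.282364

1 BRL ÷ 0.425315 = 2.3512 NOK
2.3512 NOK ÷ 8.32685 = 0.282364 CAD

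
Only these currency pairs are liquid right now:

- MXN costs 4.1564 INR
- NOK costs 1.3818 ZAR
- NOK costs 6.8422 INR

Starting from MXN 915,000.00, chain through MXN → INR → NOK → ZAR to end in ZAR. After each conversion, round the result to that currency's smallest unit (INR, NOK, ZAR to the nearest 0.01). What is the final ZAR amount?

ZAR 768,047.10

MXN 915,000.00 × 4.1564 = INR 3,803,106.00
INR 3,803,106.00 ÷ 6.8422 = NOK 555,830.87
NOK 555,830.87 × 1.3818 = ZAR 768,047.10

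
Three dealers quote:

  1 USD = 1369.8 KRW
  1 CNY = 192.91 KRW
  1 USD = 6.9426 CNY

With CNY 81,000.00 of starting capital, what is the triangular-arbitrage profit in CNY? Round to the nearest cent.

Profit: CNY 1,844.81

Profitable loop is CNY → USD → KRW → CNY:
CNY 81,000.00 ÷ 6.9426 = USD 11,667.10
USD 11,667.10 × 1369.8 = KRW 15,981,592
KRW 15,981,592 ÷ 192.91 = CNY 82,844.81
Profit = CNY 82,844.81 − CNY 81,000.00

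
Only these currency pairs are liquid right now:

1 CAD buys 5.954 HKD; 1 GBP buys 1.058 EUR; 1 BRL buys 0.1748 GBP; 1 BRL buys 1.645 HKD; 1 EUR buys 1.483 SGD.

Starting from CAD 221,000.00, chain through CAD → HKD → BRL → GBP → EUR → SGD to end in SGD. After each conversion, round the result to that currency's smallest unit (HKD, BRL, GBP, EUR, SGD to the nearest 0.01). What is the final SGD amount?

SGD 219,383.24

CAD 221,000.00 × 5.954 = HKD 1,315,834.00
HKD 1,315,834.00 ÷ 1.645 = BRL 799,899.09
BRL 799,899.09 × 0.1748 = GBP 139,822.36
GBP 139,822.36 × 1.058 = EUR 147,932.06
EUR 147,932.06 × 1.483 = SGD 219,383.24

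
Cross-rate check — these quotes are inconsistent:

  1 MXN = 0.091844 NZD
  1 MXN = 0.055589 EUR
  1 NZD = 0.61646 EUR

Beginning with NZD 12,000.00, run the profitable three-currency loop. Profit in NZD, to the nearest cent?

Profit: NZD 222.16

Profitable loop is NZD → EUR → MXN → NZD:
NZD 12,000.00 × 0.61646 = EUR 7,397.52
EUR 7,397.52 ÷ 0.055589 = MXN 133,075.25
MXN 133,075.25 × 0.091844 = NZD 12,222.16
Profit = NZD 12,222.16 − NZD 12,000.00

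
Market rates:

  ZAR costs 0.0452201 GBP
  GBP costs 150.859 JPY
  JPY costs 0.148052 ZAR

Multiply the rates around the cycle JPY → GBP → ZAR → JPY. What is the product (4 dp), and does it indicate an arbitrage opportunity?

0.9901 (arbitrage exists)

Around JPY → GBP → ZAR → JPY: 1 ÷ 150.859 ÷ 0.0452201 ÷ 0.148052 = 0.990109
Product < 1; profitable direction is JPY → ZAR → GBP → JPY.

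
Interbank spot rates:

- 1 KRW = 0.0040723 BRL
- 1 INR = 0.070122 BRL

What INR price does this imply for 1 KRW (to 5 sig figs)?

KRW/INR = 0.058074

1 KRW × 0.0040723 = 0.0040723 BRL
0.0040723 BRL ÷ 0.070122 = 0.0580745 INR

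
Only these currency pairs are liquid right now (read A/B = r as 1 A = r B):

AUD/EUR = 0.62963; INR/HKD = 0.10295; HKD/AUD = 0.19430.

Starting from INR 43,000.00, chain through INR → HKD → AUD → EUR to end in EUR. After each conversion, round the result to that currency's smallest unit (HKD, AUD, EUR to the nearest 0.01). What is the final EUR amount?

EUR 541.57

INR 43,000.00 × 0.10295 = HKD 4,426.85
HKD 4,426.85 × 0.19430 = AUD 860.14
AUD 860.14 × 0.62963 = EUR 541.57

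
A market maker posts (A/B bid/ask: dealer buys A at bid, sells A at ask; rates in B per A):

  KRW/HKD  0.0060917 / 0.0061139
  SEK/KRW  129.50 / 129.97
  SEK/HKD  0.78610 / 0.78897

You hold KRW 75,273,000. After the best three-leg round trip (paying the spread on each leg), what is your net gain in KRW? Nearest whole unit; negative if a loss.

Net result: KRW -9,049 (no profitable arbitrage after spreads)

Best loop KRW → HKD → SEK → KRW:
KRW 75,273,000 × 0.0060917 (sell KRW at bid) = HKD 458,540.53
HKD 458,540.53 ÷ 0.78897 (buy SEK at ask) = SEK 581,188.81
SEK 581,188.81 × 129.50 (sell SEK at bid) = KRW 75,263,951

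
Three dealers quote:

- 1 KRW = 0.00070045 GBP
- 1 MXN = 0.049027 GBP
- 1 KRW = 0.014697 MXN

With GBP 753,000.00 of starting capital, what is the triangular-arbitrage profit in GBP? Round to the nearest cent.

Profitable loop is GBP → KRW → MXN → GBP:
GBP 753,000.00 ÷ 0.00070045 = KRW 1,075,023,199
KRW 1,075,023,199 × 0.014697 = MXN 15,799,615.96
MXN 15,799,615.96 × 0.049027 = GBP 774,607.77
Profit = GBP 774,607.77 − GBP 753,000.00

Profit: GBP 21,607.77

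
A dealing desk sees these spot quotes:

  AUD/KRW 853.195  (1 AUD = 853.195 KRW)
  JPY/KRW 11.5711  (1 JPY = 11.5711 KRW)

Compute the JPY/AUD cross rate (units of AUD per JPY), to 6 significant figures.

1 JPY × 11.5711 = 11.5711 KRW
11.5711 KRW ÷ 853.195 = 0.0135621 AUD

JPY/AUD = 0.0135621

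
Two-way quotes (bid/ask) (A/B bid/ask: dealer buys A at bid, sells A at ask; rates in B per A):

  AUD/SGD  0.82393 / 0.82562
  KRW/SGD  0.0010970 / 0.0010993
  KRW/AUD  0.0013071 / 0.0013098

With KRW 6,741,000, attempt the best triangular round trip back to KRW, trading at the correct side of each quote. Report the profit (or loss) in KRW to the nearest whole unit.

Best loop KRW → SGD → AUD → KRW:
KRW 6,741,000 × 0.0010970 (sell KRW at bid) = SGD 7,394.88
SGD 7,394.88 ÷ 0.82562 (buy AUD at ask) = AUD 8,956.76
AUD 8,956.76 ÷ 0.0013098 (buy KRW at ask) = KRW 6,838,262

Net profit: KRW 97,262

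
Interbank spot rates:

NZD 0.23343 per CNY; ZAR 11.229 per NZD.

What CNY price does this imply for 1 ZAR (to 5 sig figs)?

1 ZAR ÷ 11.229 = 0.0890551 NZD
0.0890551 NZD ÷ 0.23343 = 0.381507 CNY

ZAR/CNY = 0.38151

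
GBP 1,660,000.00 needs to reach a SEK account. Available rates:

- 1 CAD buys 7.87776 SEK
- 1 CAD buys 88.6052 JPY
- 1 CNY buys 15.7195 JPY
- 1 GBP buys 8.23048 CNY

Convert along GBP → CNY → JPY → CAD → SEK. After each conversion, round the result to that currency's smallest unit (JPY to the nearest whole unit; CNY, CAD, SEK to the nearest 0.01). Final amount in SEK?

GBP 1,660,000.00 × 8.23048 = CNY 13,662,596.80
CNY 13,662,596.80 × 15.7195 = JPY 214,769,190
JPY 214,769,190 ÷ 88.6052 = CAD 2,423,889.23
CAD 2,423,889.23 × 7.87776 = SEK 19,094,817.62

SEK 19,094,817.62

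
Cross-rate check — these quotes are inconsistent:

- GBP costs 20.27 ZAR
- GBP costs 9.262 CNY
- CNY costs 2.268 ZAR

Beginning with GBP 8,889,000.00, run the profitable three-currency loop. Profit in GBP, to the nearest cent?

Profitable loop is GBP → CNY → ZAR → GBP:
GBP 8,889,000.00 × 9.262 = CNY 82,329,918.00
CNY 82,329,918.00 × 2.268 = ZAR 186,724,254.02
ZAR 186,724,254.02 ÷ 20.27 = GBP 9,211,852.69
Profit = GBP 9,211,852.69 − GBP 8,889,000.00

Profit: GBP 322,852.69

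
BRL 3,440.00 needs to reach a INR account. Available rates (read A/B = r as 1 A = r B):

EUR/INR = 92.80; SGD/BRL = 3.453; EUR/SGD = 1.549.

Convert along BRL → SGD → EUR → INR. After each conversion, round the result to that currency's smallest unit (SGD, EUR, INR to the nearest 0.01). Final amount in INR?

BRL 3,440.00 ÷ 3.453 = SGD 996.24
SGD 996.24 ÷ 1.549 = EUR 643.15
EUR 643.15 × 92.80 = INR 59,684.32

INR 59,684.32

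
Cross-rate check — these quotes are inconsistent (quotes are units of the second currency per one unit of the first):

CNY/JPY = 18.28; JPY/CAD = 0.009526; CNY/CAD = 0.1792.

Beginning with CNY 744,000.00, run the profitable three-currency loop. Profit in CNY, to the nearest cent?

Profitable loop is CNY → CAD → JPY → CNY:
CNY 744,000.00 × 0.1792 = CAD 133,324.80
CAD 133,324.80 ÷ 0.009526 = JPY 13,995,885
JPY 13,995,885 ÷ 18.28 = CNY 765,639.22
Profit = CNY 765,639.22 − CNY 744,000.00

Profit: CNY 21,639.22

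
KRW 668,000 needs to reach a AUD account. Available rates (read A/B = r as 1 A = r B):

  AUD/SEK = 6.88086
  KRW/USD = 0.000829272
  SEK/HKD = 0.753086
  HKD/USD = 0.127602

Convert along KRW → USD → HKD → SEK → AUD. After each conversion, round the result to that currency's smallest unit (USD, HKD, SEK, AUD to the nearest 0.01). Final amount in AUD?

AUD 837.77

KRW 668,000 × 0.000829272 = USD 553.95
USD 553.95 ÷ 0.127602 = HKD 4,341.23
HKD 4,341.23 ÷ 0.753086 = SEK 5,764.59
SEK 5,764.59 ÷ 6.88086 = AUD 837.77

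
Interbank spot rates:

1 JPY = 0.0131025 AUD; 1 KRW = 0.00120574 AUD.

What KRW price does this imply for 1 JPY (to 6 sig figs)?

JPY/KRW = 10.8668

1 JPY × 0.0131025 = 0.0131025 AUD
0.0131025 AUD ÷ 0.00120574 = 10.8668 KRW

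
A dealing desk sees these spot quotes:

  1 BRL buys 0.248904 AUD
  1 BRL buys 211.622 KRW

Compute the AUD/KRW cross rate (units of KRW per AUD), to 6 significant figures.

AUD/KRW = 850.215

1 AUD ÷ 0.248904 = 4.01761 BRL
4.01761 BRL × 211.622 = 850.215 KRW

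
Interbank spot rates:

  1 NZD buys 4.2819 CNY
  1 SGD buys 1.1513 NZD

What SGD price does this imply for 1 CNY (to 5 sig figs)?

CNY/SGD = 0.20285

1 CNY ÷ 4.2819 = 0.233541 NZD
0.233541 NZD ÷ 1.1513 = 0.20285 SGD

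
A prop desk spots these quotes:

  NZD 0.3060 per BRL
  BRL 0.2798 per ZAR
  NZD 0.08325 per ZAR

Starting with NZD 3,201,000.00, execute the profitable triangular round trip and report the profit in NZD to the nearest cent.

Profit: NZD 91,081.43

Profitable loop is NZD → ZAR → BRL → NZD:
NZD 3,201,000.00 ÷ 0.08325 = ZAR 38,450,450.45
ZAR 38,450,450.45 × 0.2798 = BRL 10,758,436.04
BRL 10,758,436.04 × 0.3060 = NZD 3,292,081.43
Profit = NZD 3,292,081.43 − NZD 3,201,000.00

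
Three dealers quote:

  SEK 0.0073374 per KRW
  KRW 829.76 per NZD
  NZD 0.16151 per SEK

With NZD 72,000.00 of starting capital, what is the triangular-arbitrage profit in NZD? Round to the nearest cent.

Profit: NZD 1,221.46

Profitable loop is NZD → SEK → KRW → NZD:
NZD 72,000.00 ÷ 0.16151 = SEK 445,792.83
SEK 445,792.83 ÷ 0.0073374 = KRW 60,756,239
KRW 60,756,239 ÷ 829.76 = NZD 73,221.46
Profit = NZD 73,221.46 − NZD 72,000.00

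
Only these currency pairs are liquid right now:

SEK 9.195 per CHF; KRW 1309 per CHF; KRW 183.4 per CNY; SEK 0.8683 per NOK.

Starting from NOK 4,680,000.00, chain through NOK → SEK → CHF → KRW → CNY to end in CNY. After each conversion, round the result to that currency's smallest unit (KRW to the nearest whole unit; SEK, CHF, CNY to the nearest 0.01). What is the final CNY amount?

NOK 4,680,000.00 × 0.8683 = SEK 4,063,644.00
SEK 4,063,644.00 ÷ 9.195 = CHF 441,940.62
CHF 441,940.62 × 1309 = KRW 578,500,272
KRW 578,500,272 ÷ 183.4 = CNY 3,154,309.01

CNY 3,154,309.01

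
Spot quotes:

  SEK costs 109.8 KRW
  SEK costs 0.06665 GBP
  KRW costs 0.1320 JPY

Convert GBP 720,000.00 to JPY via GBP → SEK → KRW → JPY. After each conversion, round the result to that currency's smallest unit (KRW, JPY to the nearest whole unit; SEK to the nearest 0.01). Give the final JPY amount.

GBP 720,000.00 ÷ 0.06665 = SEK 10,802,700.68
SEK 10,802,700.68 × 109.8 = KRW 1,186,136,535
KRW 1,186,136,535 × 0.1320 = JPY 156,570,023

JPY 156,570,023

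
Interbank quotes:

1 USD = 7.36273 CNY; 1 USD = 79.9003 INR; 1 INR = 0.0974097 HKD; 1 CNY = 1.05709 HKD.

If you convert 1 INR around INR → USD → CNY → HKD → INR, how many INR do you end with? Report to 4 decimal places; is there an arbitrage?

1.0000 (no arbitrage)

Around INR → USD → CNY → HKD → INR: 1 ÷ 79.9003 × 7.36273 × 1.05709 ÷ 0.0974097 = 1.000001
Product ≈ 1 (deviation 0.000%, within rounding noise).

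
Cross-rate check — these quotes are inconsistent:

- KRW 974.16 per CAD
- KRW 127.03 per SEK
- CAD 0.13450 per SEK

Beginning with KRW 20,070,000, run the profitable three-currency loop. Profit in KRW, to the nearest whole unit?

Profit: KRW 631,111

Profitable loop is KRW → SEK → CAD → KRW:
KRW 20,070,000 ÷ 127.03 = SEK 157,994.17
SEK 157,994.17 × 0.13450 = CAD 21,250.22
CAD 21,250.22 × 974.16 = KRW 20,701,111
Profit = KRW 20,701,111 − KRW 20,070,000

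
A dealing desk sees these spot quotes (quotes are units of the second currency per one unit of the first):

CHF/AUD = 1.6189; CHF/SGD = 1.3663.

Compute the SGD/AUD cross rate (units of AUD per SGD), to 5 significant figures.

1 SGD ÷ 1.3663 = 0.731904 CHF
0.731904 CHF × 1.6189 = 1.18488 AUD

SGD/AUD = 1.1849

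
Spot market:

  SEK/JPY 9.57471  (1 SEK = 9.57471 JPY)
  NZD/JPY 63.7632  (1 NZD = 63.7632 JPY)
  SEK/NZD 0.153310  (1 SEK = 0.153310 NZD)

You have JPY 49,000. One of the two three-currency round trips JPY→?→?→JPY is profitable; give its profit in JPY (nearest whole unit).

Profitable loop is JPY → SEK → NZD → JPY:
JPY 49,000 ÷ 9.57471 = SEK 5,117.65
SEK 5,117.65 × 0.153310 = NZD 784.59
NZD 784.59 × 63.7632 = JPY 50,028
Profit = JPY 50,028 − JPY 49,000

Profit: JPY 1,028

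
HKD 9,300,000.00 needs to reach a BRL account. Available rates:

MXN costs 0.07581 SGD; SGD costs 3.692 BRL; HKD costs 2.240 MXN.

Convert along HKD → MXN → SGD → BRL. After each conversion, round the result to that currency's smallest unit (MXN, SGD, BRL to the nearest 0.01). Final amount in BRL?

HKD 9,300,000.00 × 2.240 = MXN 20,832,000.00
MXN 20,832,000.00 × 0.07581 = SGD 1,579,273.92
SGD 1,579,273.92 × 3.692 = BRL 5,830,679.31

BRL 5,830,679.31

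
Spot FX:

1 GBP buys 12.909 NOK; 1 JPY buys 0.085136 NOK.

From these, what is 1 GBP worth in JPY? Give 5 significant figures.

1 GBP × 12.909 = 12.909 NOK
12.909 NOK ÷ 0.085136 = 151.628 JPY

GBP/JPY = 151.63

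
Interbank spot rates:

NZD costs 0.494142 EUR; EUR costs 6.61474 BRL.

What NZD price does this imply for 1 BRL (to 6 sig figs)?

BRL/NZD = 0.305939

1 BRL ÷ 6.61474 = 0.151178 EUR
0.151178 EUR ÷ 0.494142 = 0.305939 NZD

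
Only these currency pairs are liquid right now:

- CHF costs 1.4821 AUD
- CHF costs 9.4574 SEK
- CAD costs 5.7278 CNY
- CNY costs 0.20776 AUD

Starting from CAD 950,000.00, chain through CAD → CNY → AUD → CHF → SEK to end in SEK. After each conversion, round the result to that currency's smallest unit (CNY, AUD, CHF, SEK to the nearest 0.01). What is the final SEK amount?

CAD 950,000.00 × 5.7278 = CNY 5,441,410.00
CNY 5,441,410.00 × 0.20776 = AUD 1,130,507.34
AUD 1,130,507.34 ÷ 1.4821 = CHF 762,774.00
CHF 762,774.00 × 9.4574 = SEK 7,213,858.83

SEK 7,213,858.83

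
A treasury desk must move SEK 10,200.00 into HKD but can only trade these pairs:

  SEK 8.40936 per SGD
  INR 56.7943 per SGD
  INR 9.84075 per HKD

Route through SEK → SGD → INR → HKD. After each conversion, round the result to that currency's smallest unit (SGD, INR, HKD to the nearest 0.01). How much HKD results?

SEK 10,200.00 ÷ 8.40936 = SGD 1,212.93
SGD 1,212.93 × 56.7943 = INR 68,887.51
INR 68,887.51 ÷ 9.84075 = HKD 7,000.23

HKD 7,000.23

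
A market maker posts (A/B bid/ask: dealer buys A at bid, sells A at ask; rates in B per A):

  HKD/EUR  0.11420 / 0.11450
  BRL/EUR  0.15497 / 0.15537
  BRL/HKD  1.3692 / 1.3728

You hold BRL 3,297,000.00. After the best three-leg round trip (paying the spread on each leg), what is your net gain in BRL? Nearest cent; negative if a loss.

Net profit: BRL 21,064.13

Best loop BRL → HKD → EUR → BRL:
BRL 3,297,000.00 × 1.3692 (sell BRL at bid) = HKD 4,514,252.40
HKD 4,514,252.40 × 0.11420 (sell HKD at bid) = EUR 515,527.62
EUR 515,527.62 ÷ 0.15537 (buy BRL at ask) = BRL 3,318,064.13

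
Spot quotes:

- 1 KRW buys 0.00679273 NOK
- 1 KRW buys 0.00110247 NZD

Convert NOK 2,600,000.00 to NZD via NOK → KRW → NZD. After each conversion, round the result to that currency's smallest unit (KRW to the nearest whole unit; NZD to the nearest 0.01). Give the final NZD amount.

NZD 421,983.80

NOK 2,600,000.00 ÷ 0.00679273 = KRW 382,762,159
KRW 382,762,159 × 0.00110247 = NZD 421,983.80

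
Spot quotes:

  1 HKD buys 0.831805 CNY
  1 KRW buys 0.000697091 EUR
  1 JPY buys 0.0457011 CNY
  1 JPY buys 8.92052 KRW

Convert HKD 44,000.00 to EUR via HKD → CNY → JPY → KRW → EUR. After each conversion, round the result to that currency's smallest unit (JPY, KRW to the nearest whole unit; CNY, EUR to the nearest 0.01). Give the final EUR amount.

EUR 4,979.97

HKD 44,000.00 × 0.831805 = CNY 36,599.42
CNY 36,599.42 ÷ 0.0457011 = JPY 800,843
JPY 800,843 × 8.92052 = KRW 7,143,936
KRW 7,143,936 × 0.000697091 = EUR 4,979.97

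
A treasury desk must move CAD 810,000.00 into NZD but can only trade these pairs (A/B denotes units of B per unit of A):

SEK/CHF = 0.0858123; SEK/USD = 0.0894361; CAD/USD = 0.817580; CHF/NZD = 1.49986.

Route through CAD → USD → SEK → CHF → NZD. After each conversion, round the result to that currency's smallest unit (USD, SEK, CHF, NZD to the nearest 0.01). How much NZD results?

CAD 810,000.00 × 0.817580 = USD 662,239.80
USD 662,239.80 ÷ 0.0894361 = SEK 7,404,614.02
SEK 7,404,614.02 × 0.0858123 = CHF 635,406.96
CHF 635,406.96 × 1.49986 = NZD 953,021.48

NZD 953,021.48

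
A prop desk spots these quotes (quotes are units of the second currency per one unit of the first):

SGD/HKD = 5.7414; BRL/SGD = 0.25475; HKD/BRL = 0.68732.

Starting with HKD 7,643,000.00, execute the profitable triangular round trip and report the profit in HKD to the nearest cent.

Profitable loop is HKD → BRL → SGD → HKD:
HKD 7,643,000.00 × 0.68732 = BRL 5,253,186.76
BRL 5,253,186.76 × 0.25475 = SGD 1,338,249.33
SGD 1,338,249.33 × 5.7414 = HKD 7,683,424.69
Profit = HKD 7,683,424.69 − HKD 7,643,000.00

Profit: HKD 40,424.69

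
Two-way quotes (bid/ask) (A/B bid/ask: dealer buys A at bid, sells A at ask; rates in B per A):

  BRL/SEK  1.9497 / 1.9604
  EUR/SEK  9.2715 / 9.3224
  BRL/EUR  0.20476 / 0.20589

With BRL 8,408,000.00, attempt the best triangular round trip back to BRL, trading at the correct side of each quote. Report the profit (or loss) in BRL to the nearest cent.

Best loop BRL → SEK → EUR → BRL:
BRL 8,408,000.00 × 1.9497 (sell BRL at bid) = SEK 16,393,077.60
SEK 16,393,077.60 ÷ 9.3224 (buy EUR at ask) = EUR 1,758,461.08
EUR 1,758,461.08 ÷ 0.20589 (buy BRL at ask) = BRL 8,540,779.46

Net profit: BRL 132,779.46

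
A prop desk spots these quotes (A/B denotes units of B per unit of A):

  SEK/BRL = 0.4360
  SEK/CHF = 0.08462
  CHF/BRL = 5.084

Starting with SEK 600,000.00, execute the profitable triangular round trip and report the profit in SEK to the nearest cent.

Profit: SEK 8,077.84

Profitable loop is SEK → BRL → CHF → SEK:
SEK 600,000.00 × 0.4360 = BRL 261,600.00
BRL 261,600.00 ÷ 5.084 = CHF 51,455.55
CHF 51,455.55 ÷ 0.08462 = SEK 608,077.84
Profit = SEK 608,077.84 − SEK 600,000.00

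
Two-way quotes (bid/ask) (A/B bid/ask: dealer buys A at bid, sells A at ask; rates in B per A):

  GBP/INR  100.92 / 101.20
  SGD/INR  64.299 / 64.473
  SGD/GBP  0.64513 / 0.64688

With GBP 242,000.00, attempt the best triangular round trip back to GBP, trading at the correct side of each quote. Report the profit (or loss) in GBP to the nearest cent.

Net profit: GBP 2,377.92

Best loop GBP → INR → SGD → GBP:
GBP 242,000.00 × 100.92 (sell GBP at bid) = INR 24,422,640.00
INR 24,422,640.00 ÷ 64.473 (buy SGD at ask) = SGD 378,804.15
SGD 378,804.15 × 0.64513 (sell SGD at bid) = GBP 244,377.92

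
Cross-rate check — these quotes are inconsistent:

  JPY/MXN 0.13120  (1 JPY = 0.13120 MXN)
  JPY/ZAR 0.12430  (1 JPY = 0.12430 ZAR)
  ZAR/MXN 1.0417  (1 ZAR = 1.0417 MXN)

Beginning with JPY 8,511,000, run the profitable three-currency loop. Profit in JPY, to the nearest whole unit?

Profitable loop is JPY → MXN → ZAR → JPY:
JPY 8,511,000 × 0.13120 = MXN 1,116,643.20
MXN 1,116,643.20 ÷ 1.0417 = ZAR 1,071,943.17
ZAR 1,071,943.17 ÷ 0.12430 = JPY 8,623,839
Profit = JPY 8,623,839 − JPY 8,511,000

Profit: JPY 112,839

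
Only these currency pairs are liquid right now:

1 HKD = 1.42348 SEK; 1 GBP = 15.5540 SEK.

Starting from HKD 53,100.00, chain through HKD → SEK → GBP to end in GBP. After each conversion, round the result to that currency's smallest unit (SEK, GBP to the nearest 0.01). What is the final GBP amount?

HKD 53,100.00 × 1.42348 = SEK 75,586.79
SEK 75,586.79 ÷ 15.5540 = GBP 4,859.64

GBP 4,859.64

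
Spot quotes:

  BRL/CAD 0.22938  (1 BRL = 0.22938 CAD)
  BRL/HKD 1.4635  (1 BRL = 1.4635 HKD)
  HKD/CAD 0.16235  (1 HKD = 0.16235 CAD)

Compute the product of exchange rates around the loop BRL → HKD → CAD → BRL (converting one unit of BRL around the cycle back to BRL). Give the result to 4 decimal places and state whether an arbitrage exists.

Around BRL → HKD → CAD → BRL: 1 × 1.4635 × 0.16235 ÷ 0.22938 = 1.035832
Product > 1; profitable direction is BRL → HKD → CAD → BRL.

1.0358 (arbitrage exists)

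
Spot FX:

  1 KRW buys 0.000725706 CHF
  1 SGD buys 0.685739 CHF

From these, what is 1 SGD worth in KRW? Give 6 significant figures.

SGD/KRW = 944.927

1 SGD × 0.685739 = 0.685739 CHF
0.685739 CHF ÷ 0.000725706 = 944.927 KRW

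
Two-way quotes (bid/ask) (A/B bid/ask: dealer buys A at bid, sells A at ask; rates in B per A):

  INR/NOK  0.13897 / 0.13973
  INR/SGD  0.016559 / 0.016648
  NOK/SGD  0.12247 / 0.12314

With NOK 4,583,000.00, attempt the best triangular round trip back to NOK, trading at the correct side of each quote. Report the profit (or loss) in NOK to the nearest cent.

Best loop NOK → SGD → INR → NOK:
NOK 4,583,000.00 × 0.12247 (sell NOK at bid) = SGD 561,280.01
SGD 561,280.01 ÷ 0.016648 (buy INR at ask) = INR 33,714,560.91
INR 33,714,560.91 × 0.13897 (sell INR at bid) = NOK 4,685,312.53

Net profit: NOK 102,312.53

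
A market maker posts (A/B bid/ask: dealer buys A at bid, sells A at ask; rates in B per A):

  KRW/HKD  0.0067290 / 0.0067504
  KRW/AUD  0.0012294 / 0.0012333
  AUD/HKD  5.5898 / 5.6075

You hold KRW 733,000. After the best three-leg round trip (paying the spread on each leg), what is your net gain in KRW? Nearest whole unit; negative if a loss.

Net profit: KRW 13,215

Best loop KRW → AUD → HKD → KRW:
KRW 733,000 × 0.0012294 (sell KRW at bid) = AUD 901.15
AUD 901.15 × 5.5898 (sell AUD at bid) = HKD 5,037.25
HKD 5,037.25 ÷ 0.0067504 (buy KRW at ask) = KRW 746,215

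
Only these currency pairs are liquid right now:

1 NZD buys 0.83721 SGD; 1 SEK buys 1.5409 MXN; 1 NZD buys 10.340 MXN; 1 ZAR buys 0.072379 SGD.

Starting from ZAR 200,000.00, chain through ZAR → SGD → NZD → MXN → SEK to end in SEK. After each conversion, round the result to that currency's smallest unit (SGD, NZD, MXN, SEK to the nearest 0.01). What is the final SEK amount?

ZAR 200,000.00 × 0.072379 = SGD 14,475.80
SGD 14,475.80 ÷ 0.83721 = NZD 17,290.52
NZD 17,290.52 × 10.340 = MXN 178,783.98
MXN 178,783.98 ÷ 1.5409 = SEK 116,025.69

SEK 116,025.69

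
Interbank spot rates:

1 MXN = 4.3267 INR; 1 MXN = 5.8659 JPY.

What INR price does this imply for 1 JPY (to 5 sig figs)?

1 JPY ÷ 5.8659 = 0.170477 MXN
0.170477 MXN × 4.3267 = 0.737602 INR

JPY/INR = 0.73760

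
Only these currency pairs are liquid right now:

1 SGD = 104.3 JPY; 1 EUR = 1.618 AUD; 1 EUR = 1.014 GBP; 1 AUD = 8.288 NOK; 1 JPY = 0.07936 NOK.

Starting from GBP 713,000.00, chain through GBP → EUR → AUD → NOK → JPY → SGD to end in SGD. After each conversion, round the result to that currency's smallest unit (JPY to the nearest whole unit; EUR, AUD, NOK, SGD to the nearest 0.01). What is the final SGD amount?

SGD 1,139,183.98

GBP 713,000.00 ÷ 1.014 = EUR 703,155.82
EUR 703,155.82 × 1.618 = AUD 1,137,706.12
AUD 1,137,706.12 × 8.288 = NOK 9,429,308.32
NOK 9,429,308.32 ÷ 0.07936 = JPY 118,816,889
JPY 118,816,889 ÷ 104.3 = SGD 1,139,183.98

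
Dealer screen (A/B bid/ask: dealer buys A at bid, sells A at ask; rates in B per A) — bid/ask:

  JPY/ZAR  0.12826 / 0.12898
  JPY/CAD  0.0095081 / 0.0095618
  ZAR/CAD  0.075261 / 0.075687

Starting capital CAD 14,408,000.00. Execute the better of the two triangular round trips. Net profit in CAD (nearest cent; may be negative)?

Best loop CAD → JPY → ZAR → CAD:
CAD 14,408,000.00 ÷ 0.0095618 (buy JPY at ask) = JPY 1,506,829,258
JPY 1,506,829,258 × 0.12826 (sell JPY at bid) = ZAR 193,265,920.64
ZAR 193,265,920.64 × 0.075261 (sell ZAR at bid) = CAD 14,545,386.45

Net profit: CAD 137,386.45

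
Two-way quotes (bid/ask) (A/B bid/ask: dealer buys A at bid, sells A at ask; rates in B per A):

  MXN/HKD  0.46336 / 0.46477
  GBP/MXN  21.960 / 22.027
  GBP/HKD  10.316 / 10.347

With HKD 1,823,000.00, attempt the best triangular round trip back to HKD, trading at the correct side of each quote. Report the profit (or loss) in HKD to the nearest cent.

Net profit: HKD 13,980.57

Best loop HKD → MXN → GBP → HKD:
HKD 1,823,000.00 ÷ 0.46477 (buy MXN at ask) = MXN 3,922,370.20
MXN 3,922,370.20 ÷ 22.027 (buy GBP at ask) = GBP 178,071.01
GBP 178,071.01 × 10.316 (sell GBP at bid) = HKD 1,836,980.57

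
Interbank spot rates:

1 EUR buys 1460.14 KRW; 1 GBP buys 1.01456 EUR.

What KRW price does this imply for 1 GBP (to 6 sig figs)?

1 GBP × 1.01456 = 1.01456 EUR
1.01456 EUR × 1460.14 = 1481.4 KRW

GBP/KRW = 1481.40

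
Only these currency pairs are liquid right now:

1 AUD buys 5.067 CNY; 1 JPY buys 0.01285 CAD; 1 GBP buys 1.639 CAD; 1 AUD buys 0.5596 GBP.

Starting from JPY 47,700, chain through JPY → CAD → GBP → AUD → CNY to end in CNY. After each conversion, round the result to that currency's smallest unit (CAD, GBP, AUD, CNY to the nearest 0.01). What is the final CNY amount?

JPY 47,700 × 0.01285 = CAD 612.95
CAD 612.95 ÷ 1.639 = GBP 373.98
GBP 373.98 ÷ 0.5596 = AUD 668.30
AUD 668.30 × 5.067 = CNY 3,386.28

CNY 3,386.28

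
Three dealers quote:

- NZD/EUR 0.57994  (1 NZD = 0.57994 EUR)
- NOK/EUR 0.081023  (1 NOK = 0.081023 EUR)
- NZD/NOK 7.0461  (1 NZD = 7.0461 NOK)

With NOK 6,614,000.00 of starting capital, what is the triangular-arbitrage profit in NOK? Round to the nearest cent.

Profit: NOK 104,775.54

Profitable loop is NOK → NZD → EUR → NOK:
NOK 6,614,000.00 ÷ 7.0461 = NZD 938,675.30
NZD 938,675.30 × 0.57994 = EUR 544,375.35
EUR 544,375.35 ÷ 0.081023 = NOK 6,718,775.54
Profit = NOK 6,718,775.54 − NOK 6,614,000.00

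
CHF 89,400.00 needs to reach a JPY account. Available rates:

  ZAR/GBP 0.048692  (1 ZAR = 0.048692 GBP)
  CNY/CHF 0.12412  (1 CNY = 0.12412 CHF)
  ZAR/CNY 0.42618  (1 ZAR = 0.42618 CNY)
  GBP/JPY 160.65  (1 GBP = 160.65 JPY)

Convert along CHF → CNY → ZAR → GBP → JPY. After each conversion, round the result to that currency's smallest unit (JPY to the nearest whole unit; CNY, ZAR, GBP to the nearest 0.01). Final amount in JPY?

CHF 89,400.00 ÷ 0.12412 = CNY 720,270.71
CNY 720,270.71 ÷ 0.42618 = ZAR 1,690,062.20
ZAR 1,690,062.20 × 0.048692 = GBP 82,292.51
GBP 82,292.51 × 160.65 = JPY 13,220,292

JPY 13,220,292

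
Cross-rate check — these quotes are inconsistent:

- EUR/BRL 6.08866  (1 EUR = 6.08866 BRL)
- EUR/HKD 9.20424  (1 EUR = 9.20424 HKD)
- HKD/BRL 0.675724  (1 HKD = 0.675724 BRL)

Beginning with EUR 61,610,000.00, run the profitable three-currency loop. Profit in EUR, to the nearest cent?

Profitable loop is EUR → HKD → BRL → EUR:
EUR 61,610,000.00 × 9.20424 = HKD 567,073,226.40
HKD 567,073,226.40 × 0.675724 = BRL 383,184,988.84
BRL 383,184,988.84 ÷ 6.08866 = EUR 62,934,207.01
Profit = EUR 62,934,207.01 − EUR 61,610,000.00

Profit: EUR 1,324,207.01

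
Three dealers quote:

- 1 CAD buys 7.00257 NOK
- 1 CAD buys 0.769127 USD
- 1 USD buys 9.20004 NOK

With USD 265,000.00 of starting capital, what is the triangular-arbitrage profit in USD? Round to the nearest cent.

Profit: USD 2,778.80

Profitable loop is USD → NOK → CAD → USD:
USD 265,000.00 × 9.20004 = NOK 2,438,010.60
NOK 2,438,010.60 ÷ 7.00257 = CAD 348,159.40
CAD 348,159.40 × 0.769127 = USD 267,778.80
Profit = USD 267,778.80 − USD 265,000.00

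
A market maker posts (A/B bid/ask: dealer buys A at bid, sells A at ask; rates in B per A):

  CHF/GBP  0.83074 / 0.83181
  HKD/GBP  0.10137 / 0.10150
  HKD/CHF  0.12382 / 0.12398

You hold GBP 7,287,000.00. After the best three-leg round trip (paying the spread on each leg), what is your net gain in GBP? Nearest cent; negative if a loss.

Net profit: GBP 97,798.49

Best loop GBP → HKD → CHF → GBP:
GBP 7,287,000.00 ÷ 0.10150 (buy HKD at ask) = HKD 71,793,103.45
HKD 71,793,103.45 × 0.12382 (sell HKD at bid) = CHF 8,889,422.07
CHF 8,889,422.07 × 0.83074 (sell CHF at bid) = GBP 7,384,798.49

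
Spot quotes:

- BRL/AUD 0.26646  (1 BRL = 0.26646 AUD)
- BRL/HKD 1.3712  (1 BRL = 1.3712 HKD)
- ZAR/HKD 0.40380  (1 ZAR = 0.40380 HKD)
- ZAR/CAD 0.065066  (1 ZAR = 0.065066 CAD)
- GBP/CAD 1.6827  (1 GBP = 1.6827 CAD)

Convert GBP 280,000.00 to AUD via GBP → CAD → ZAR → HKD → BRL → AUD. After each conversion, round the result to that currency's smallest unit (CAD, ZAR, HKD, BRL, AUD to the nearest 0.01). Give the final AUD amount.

GBP 280,000.00 × 1.6827 = CAD 471,156.00
CAD 471,156.00 ÷ 0.065066 = ZAR 7,241,201.24
ZAR 7,241,201.24 × 0.40380 = HKD 2,923,997.06
HKD 2,923,997.06 ÷ 1.3712 = BRL 2,132,436.60
BRL 2,132,436.60 × 0.26646 = AUD 568,209.06

AUD 568,209.06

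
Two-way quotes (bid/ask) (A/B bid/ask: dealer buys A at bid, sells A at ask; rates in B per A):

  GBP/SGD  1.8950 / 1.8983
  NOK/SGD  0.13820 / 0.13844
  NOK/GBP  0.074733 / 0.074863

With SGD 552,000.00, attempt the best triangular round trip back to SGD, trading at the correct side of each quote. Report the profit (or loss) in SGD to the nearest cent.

Best loop SGD → NOK → GBP → SGD:
SGD 552,000.00 ÷ 0.13844 (buy NOK at ask) = NOK 3,987,286.91
NOK 3,987,286.91 × 0.074733 (sell NOK at bid) = GBP 297,981.91
GBP 297,981.91 × 1.8950 (sell GBP at bid) = SGD 564,675.72

Net profit: SGD 12,675.72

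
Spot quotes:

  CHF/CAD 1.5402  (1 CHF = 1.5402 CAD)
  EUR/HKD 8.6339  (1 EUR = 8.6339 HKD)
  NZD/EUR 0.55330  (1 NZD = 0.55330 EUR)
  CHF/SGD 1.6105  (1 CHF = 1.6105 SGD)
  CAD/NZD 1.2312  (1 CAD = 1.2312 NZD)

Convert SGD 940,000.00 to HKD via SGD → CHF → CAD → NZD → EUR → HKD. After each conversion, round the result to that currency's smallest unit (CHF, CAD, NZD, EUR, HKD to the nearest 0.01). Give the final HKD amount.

SGD 940,000.00 ÷ 1.6105 = CHF 583,669.67
CHF 583,669.67 × 1.5402 = CAD 898,968.03
CAD 898,968.03 × 1.2312 = NZD 1,106,809.44
NZD 1,106,809.44 × 0.55330 = EUR 612,397.66
EUR 612,397.66 × 8.6339 = HKD 5,287,380.16

HKD 5,287,380.16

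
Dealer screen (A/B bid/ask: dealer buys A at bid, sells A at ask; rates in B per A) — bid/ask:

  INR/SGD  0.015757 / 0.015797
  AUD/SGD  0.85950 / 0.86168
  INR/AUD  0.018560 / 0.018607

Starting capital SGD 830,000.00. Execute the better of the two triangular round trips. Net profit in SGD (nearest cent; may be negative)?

Net profit: SGD 8,160.76

Best loop SGD → INR → AUD → SGD:
SGD 830,000.00 ÷ 0.015797 (buy INR at ask) = INR 52,541,621.83
INR 52,541,621.83 × 0.018560 (sell INR at bid) = AUD 975,172.50
AUD 975,172.50 × 0.85950 (sell AUD at bid) = SGD 838,160.76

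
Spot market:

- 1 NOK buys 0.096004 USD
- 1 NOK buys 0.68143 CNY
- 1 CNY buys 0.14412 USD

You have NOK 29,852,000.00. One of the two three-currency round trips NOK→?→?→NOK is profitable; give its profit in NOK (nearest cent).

Profitable loop is NOK → CNY → USD → NOK:
NOK 29,852,000.00 × 0.68143 = CNY 20,342,048.36
CNY 20,342,048.36 × 0.14412 = USD 2,931,696.01
USD 2,931,696.01 ÷ 0.096004 = NOK 30,537,227.72
Profit = NOK 30,537,227.72 − NOK 29,852,000.00

Profit: NOK 685,227.72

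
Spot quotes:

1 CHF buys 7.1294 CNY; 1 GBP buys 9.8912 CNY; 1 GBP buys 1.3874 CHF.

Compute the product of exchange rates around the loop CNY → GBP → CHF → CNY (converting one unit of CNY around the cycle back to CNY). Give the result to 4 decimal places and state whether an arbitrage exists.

1.0000 (no arbitrage)

Around CNY → GBP → CHF → CNY: 1 ÷ 9.8912 × 1.3874 × 7.1294 = 1.000013
Product ≈ 1 (deviation 0.001%, within rounding noise).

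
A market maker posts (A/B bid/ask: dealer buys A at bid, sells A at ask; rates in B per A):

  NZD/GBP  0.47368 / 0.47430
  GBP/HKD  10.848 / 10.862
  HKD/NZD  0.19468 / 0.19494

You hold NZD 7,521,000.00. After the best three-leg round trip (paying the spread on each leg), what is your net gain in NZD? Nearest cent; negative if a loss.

Best loop NZD → GBP → HKD → NZD:
NZD 7,521,000.00 × 0.47368 (sell NZD at bid) = GBP 3,562,547.28
GBP 3,562,547.28 × 10.848 (sell GBP at bid) = HKD 38,646,512.89
HKD 38,646,512.89 × 0.19468 (sell HKD at bid) = NZD 7,523,703.13

Net profit: NZD 2,703.13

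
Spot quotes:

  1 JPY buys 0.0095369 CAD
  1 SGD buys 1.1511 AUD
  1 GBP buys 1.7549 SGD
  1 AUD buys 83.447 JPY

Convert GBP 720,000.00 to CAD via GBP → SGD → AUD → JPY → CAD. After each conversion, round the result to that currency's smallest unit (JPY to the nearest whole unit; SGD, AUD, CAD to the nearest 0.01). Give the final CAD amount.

GBP 720,000.00 × 1.7549 = SGD 1,263,528.00
SGD 1,263,528.00 × 1.1511 = AUD 1,454,447.08
AUD 1,454,447.08 × 83.447 = JPY 121,369,245
JPY 121,369,245 × 0.0095369 = CAD 1,157,486.35

CAD 1,157,486.35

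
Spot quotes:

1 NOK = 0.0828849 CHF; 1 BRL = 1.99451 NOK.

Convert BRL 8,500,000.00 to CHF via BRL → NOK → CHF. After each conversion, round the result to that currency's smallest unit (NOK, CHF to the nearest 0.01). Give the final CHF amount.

BRL 8,500,000.00 × 1.99451 = NOK 16,953,335.00
NOK 16,953,335.00 × 0.0828849 = CHF 1,405,175.48

CHF 1,405,175.48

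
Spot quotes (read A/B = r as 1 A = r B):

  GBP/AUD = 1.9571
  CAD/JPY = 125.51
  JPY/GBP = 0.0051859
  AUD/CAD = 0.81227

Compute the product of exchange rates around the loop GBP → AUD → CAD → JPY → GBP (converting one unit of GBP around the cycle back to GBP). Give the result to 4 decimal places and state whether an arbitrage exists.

Around GBP → AUD → CAD → JPY → GBP: 1 × 1.9571 × 0.81227 × 125.51 × 0.0051859 = 1.034703
Product > 1; profitable direction is GBP → AUD → CAD → JPY → GBP.

1.0347 (arbitrage exists)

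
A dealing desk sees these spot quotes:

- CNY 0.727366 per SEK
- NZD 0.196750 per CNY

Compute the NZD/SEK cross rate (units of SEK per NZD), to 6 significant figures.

NZD/SEK = 6.98767

1 NZD ÷ 0.196750 = 5.08259 CNY
5.08259 CNY ÷ 0.727366 = 6.98767 SEK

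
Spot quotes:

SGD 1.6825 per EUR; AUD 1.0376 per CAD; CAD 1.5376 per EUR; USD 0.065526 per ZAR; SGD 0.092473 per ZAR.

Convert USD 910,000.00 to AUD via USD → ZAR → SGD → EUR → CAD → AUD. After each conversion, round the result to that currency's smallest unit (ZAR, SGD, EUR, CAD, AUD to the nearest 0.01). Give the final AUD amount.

USD 910,000.00 ÷ 0.065526 = ZAR 13,887,617.13
ZAR 13,887,617.13 × 0.092473 = SGD 1,284,229.62
SGD 1,284,229.62 ÷ 1.6825 = EUR 763,286.55
EUR 763,286.55 × 1.5376 = CAD 1,173,629.40
CAD 1,173,629.40 × 1.0376 = AUD 1,217,757.87

AUD 1,217,757.87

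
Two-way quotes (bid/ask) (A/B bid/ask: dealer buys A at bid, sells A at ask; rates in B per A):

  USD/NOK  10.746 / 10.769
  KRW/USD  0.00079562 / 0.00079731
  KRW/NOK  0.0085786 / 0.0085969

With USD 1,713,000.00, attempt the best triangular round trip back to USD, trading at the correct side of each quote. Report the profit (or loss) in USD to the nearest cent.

Net result: USD -1,522.50 (no profitable arbitrage after spreads)

Best loop USD → KRW → NOK → USD:
USD 1,713,000.00 ÷ 0.00079731 (buy KRW at ask) = KRW 2,148,474,245
KRW 2,148,474,245 × 0.0085786 (sell KRW at bid) = NOK 18,430,901.16
NOK 18,430,901.16 ÷ 10.769 (buy USD at ask) = USD 1,711,477.50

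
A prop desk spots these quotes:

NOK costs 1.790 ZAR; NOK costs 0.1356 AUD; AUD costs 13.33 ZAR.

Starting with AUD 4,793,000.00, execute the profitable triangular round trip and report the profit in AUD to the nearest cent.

Profit: AUD 46,987.47

Profitable loop is AUD → ZAR → NOK → AUD:
AUD 4,793,000.00 × 13.33 = ZAR 63,890,690.00
ZAR 63,890,690.00 ÷ 1.790 = NOK 35,693,122.91
NOK 35,693,122.91 × 0.1356 = AUD 4,839,987.47
Profit = AUD 4,839,987.47 − AUD 4,793,000.00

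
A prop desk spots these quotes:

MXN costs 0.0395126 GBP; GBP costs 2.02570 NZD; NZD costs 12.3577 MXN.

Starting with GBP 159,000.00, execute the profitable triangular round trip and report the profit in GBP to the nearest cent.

Profit: GBP 1,749.17

Profitable loop is GBP → MXN → NZD → GBP:
GBP 159,000.00 ÷ 0.0395126 = MXN 4,024,032.84
MXN 4,024,032.84 ÷ 12.3577 = NZD 325,629.59
NZD 325,629.59 ÷ 2.02570 = GBP 160,749.17
Profit = GBP 160,749.17 − GBP 159,000.00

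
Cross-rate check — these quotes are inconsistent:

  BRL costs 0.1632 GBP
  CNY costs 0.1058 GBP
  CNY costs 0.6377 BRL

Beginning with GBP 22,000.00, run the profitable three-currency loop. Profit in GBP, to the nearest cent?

Profitable loop is GBP → BRL → CNY → GBP:
GBP 22,000.00 ÷ 0.1632 = BRL 134,803.92
BRL 134,803.92 ÷ 0.6377 = CNY 211,390.81
CNY 211,390.81 × 0.1058 = GBP 22,365.15
Profit = GBP 22,365.15 − GBP 22,000.00

Profit: GBP 365.15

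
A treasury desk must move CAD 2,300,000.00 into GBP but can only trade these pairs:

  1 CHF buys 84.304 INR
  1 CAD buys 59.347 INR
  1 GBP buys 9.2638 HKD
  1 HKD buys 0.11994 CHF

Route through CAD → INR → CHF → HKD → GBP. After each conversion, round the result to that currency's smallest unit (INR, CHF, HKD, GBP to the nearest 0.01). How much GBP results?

CAD 2,300,000.00 × 59.347 = INR 136,498,100.00
INR 136,498,100.00 ÷ 84.304 = CHF 1,619,117.72
CHF 1,619,117.72 ÷ 0.11994 = HKD 13,499,397.37
HKD 13,499,397.37 ÷ 9.2638 = GBP 1,457,220.30

GBP 1,457,220.30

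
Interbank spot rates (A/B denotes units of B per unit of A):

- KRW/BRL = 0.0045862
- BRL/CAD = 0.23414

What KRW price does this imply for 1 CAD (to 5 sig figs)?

CAD/KRW = 931.26

1 CAD ÷ 0.23414 = 4.27095 BRL
4.27095 BRL ÷ 0.0045862 = 931.261 KRW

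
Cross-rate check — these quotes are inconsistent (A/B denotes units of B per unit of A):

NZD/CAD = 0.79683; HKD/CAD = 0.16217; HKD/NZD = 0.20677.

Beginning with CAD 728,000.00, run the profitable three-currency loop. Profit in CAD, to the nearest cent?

Profitable loop is CAD → HKD → NZD → CAD:
CAD 728,000.00 ÷ 0.16217 = HKD 4,489,116.36
HKD 4,489,116.36 × 0.20677 = NZD 928,214.59
NZD 928,214.59 × 0.79683 = CAD 739,629.23
Profit = CAD 739,629.23 − CAD 728,000.00

Profit: CAD 11,629.23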